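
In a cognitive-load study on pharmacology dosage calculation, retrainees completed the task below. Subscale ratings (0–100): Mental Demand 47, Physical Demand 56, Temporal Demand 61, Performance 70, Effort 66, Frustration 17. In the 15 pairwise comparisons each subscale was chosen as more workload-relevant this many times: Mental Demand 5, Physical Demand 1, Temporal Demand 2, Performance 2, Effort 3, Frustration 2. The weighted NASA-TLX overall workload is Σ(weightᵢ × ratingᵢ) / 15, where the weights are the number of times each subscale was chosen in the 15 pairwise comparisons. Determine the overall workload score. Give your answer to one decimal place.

The tallies are the weights (they sum to 15).
Weighted sum = 5·47 + 1·56 + 2·61 + 2·70 + 3·66 + 2·17
            = 235 + 56 + 122 + 140 + 198 + 34 = 785.
Overall workload = 785 / 15 = 52.3333 ≈ 52.3.

52.3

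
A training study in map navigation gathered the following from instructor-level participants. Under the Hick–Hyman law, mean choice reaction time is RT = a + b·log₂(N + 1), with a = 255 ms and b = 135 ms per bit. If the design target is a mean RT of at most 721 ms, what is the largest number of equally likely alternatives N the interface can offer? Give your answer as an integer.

9

Set 255 + 135·log₂(N + 1) ≤ 721.
log₂(N + 1) ≤ (721 − 255) / 135 = 3.4519.
N + 1 ≤ 2^3.4519 = 10.9427.
N ≤ 9.9427, so the largest integer N is 9.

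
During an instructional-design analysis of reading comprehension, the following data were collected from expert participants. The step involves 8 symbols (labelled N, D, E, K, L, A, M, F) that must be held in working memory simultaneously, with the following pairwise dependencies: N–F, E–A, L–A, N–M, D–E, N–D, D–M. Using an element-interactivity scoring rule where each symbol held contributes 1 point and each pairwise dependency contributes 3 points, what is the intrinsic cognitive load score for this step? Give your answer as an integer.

29

Count of symbols held simultaneously: 8.
Count of pairwise dependencies listed: 7.
Element contribution: 8 × 1 = 8.
Interaction contribution: 7 × 3 = 21.
Intrinsic load = 8 + 21 = 29.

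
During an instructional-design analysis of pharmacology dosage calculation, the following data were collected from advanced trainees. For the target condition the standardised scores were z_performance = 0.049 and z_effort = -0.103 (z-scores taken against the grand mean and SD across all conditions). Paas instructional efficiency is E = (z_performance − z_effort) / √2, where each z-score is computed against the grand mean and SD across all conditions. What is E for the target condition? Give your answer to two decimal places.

0.11

z_P − z_E = 0.049 − (-0.103) = 0.1520.
E = 0.1520 / √2 = 0.1520 / 1.41421 = 0.1075 ≈ 0.11.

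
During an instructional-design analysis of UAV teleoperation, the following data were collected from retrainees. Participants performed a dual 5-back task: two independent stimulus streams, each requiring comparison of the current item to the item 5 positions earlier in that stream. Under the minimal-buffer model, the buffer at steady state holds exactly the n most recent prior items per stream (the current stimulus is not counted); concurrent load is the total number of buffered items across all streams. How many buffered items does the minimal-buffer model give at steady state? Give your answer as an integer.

Each stream's buffer holds its 5 most recent prior items.
Two independent streams: 2 × 5 = 10 buffered items at steady state.

10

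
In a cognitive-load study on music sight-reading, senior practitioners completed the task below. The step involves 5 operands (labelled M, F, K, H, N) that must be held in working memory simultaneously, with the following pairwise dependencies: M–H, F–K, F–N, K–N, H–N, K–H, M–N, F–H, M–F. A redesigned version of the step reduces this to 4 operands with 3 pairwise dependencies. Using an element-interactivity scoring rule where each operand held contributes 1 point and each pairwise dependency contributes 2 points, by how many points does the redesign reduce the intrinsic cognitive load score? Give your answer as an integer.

Original: 5 × 1 + 9 × 2 = 5 + 18 = 23.
Redesigned: 4 × 1 + 3 × 2 = 4 + 6 = 10.
Reduction = 23 − 10 = 13.

13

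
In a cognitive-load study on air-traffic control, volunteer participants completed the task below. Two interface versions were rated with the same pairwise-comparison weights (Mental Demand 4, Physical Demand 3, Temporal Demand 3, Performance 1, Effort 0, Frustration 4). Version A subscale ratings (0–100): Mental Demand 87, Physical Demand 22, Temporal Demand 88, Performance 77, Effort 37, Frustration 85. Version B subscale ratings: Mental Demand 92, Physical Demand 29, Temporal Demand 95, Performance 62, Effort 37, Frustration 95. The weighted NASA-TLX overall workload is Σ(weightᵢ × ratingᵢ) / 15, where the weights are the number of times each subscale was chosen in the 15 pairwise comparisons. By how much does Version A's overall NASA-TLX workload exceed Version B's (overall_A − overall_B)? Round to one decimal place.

-5.8

Version A weighted sum = 4·87 + 3·22 + 3·88 + 1·77 + 0·37 + 4·85 = 348 + 66 + 264 + 77 + 0 + 340 = 1095; overall_A = 1095/15 = 73.0000.
Version B weighted sum = 4·92 + 3·29 + 3·95 + 1·62 + 0·37 + 4·95 = 368 + 87 + 285 + 62 + 0 + 380 = 1182; overall_B = 1182/15 = 78.8000.
Difference = 73.0000 − 78.8000 = -5.8000 ≈ -5.8.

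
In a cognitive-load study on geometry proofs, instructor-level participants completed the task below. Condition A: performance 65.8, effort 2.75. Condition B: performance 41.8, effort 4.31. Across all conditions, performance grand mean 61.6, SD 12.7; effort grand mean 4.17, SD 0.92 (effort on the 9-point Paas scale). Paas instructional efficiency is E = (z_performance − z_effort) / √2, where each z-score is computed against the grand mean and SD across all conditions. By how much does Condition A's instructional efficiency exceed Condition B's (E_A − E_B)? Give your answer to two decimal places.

2.54

Condition A: z_P = (65.8 − 61.6)/12.7 = 0.3307; z_E = (2.75 − 4.17)/0.92 = -1.5435; E_A = (0.3307 − (-1.5435))/√2 = 1.3253.
Condition B: z_P = (41.8 − 61.6)/12.7 = -1.5591; z_E = (4.31 − 4.17)/0.92 = 0.1522; E_B = (-1.5591 − 0.1522)/√2 = -1.2101.
E_A − E_B = 1.3253 − (-1.2101) = 2.5354 ≈ 2.54.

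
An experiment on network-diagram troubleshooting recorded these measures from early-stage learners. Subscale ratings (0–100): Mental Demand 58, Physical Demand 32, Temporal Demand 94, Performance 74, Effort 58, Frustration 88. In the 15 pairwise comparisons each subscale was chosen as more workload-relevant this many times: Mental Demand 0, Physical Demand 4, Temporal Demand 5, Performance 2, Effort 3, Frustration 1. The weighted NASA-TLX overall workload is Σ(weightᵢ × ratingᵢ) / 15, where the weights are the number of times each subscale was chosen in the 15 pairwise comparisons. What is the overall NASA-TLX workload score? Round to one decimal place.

The tallies are the weights (they sum to 15).
Weighted sum = 0·58 + 4·32 + 5·94 + 2·74 + 3·58 + 1·88
            = 0 + 128 + 470 + 148 + 174 + 88 = 1008.
Overall workload = 1008 / 15 = 67.2000 ≈ 67.2.

67.2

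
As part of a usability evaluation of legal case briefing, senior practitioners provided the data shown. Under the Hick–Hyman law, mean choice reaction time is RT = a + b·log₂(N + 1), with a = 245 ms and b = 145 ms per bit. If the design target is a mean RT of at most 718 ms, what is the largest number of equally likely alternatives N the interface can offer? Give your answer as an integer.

Set 245 + 145·log₂(N + 1) ≤ 718.
log₂(N + 1) ≤ (718 − 245) / 145 = 3.2621.
N + 1 ≤ 2^3.2621 = 9.5938.
N ≤ 8.5938, so the largest integer N is 8.

8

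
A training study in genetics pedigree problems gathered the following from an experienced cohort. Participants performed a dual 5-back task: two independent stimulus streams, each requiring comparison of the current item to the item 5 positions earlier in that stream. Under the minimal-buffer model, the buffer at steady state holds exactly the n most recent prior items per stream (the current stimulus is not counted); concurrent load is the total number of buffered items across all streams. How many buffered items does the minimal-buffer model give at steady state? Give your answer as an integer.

10

Each stream's buffer holds its 5 most recent prior items.
Two independent streams: 2 × 5 = 10 buffered items at steady state.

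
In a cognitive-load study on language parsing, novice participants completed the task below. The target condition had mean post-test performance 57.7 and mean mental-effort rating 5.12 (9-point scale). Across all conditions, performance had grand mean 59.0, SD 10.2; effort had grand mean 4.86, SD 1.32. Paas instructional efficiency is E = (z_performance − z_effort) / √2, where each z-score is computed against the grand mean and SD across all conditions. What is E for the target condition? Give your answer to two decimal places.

z_performance = (57.7 − 59.0) / 10.2 = -1.3000 / 10.2 = -0.1275.
z_effort = (5.12 − 4.86) / 1.32 = 0.2600 / 1.32 = 0.1970.
z_P − z_E = -0.1275 − 0.1970 = -0.3245.
E = -0.3245 / √2 = -0.3245 / 1.41421 = -0.2295 ≈ -0.23.

-0.23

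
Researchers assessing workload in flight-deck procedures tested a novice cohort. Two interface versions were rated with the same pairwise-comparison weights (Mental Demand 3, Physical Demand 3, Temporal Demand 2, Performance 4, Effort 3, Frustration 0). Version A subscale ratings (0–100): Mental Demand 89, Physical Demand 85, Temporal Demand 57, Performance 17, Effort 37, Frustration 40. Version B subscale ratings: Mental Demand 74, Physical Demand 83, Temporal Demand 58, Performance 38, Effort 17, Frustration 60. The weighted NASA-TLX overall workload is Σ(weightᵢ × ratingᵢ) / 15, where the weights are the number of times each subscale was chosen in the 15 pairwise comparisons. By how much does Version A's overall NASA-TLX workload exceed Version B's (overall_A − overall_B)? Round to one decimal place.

Version A weighted sum = 3·89 + 3·85 + 2·57 + 4·17 + 3·37 + 0·40 = 267 + 255 + 114 + 68 + 111 + 0 = 815; overall_A = 815/15 = 54.3333.
Version B weighted sum = 3·74 + 3·83 + 2·58 + 4·38 + 3·17 + 0·60 = 222 + 249 + 116 + 152 + 51 + 0 = 790; overall_B = 790/15 = 52.6667.
Difference = 54.3333 − 52.6667 = 1.6666 ≈ 1.7.

1.7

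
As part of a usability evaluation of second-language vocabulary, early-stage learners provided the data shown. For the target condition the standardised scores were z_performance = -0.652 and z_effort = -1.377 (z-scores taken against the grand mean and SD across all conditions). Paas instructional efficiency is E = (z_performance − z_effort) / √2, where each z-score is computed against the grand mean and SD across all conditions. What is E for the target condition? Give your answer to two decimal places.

0.51

z_P − z_E = -0.652 − (-1.377) = 0.7250.
E = 0.7250 / √2 = 0.7250 / 1.41421 = 0.5127 ≈ 0.51.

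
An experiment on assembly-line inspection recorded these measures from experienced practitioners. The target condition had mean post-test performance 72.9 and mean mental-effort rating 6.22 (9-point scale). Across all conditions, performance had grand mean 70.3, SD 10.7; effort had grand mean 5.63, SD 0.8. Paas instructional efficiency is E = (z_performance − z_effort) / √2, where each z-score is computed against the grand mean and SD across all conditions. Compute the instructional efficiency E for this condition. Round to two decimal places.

-0.35

z_performance = (72.9 − 70.3) / 10.7 = 2.6000 / 10.7 = 0.2430.
z_effort = (6.22 − 5.63) / 0.8 = 0.5900 / 0.8 = 0.7375.
z_P − z_E = 0.2430 − 0.7375 = -0.4945.
E = -0.4945 / √2 = -0.4945 / 1.41421 = -0.3497 ≈ -0.35.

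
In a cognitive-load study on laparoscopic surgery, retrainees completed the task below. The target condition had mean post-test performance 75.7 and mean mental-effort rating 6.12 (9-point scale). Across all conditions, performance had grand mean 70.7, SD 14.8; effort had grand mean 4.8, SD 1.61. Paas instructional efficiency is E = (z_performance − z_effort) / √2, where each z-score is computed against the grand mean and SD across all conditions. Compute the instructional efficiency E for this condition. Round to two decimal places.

-0.34

z_performance = (75.7 − 70.7) / 14.8 = 5.0000 / 14.8 = 0.3378.
z_effort = (6.12 − 4.8) / 1.61 = 1.3200 / 1.61 = 0.8199.
z_P − z_E = 0.3378 − 0.8199 = -0.4821.
E = -0.4821 / √2 = -0.4821 / 1.41421 = -0.3409 ≈ -0.34.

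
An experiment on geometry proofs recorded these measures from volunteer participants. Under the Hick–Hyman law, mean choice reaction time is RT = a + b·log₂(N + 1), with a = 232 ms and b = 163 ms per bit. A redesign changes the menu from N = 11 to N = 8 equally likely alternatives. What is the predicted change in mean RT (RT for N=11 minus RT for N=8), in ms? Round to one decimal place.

RT(11) = 232 + 163·log₂(12) = 232 + 163·3.5850 = 816.3550 ms.
RT(8) = 232 + 163·log₂(9) = 232 + 163·3.1699 = 748.6937 ms.
Difference = 816.3550 − 748.6937 = 67.6613 ≈ 67.7 ms.

67.7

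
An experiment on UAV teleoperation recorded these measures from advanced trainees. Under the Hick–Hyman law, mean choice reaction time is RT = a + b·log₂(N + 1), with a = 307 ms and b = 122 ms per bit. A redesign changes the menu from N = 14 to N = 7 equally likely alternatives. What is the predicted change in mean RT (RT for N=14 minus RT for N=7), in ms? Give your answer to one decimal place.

110.6

RT(14) = 307 + 122·log₂(15) = 307 + 122·3.9069 = 783.6418 ms.
RT(7) = 307 + 122·log₂(8) = 307 + 122·3.0000 = 673.0000 ms.
Difference = 783.6418 − 673.0000 = 110.6418 ≈ 110.6 ms.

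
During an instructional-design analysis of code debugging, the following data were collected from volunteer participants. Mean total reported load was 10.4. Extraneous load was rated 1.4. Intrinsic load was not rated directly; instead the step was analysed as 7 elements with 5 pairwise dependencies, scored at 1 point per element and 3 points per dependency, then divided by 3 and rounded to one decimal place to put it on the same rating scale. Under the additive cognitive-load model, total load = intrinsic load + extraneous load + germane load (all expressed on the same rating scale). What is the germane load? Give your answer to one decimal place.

Intrinsic (element-interactivity): (7 × 1 + 5 × 3) / 3 = 22 / 3 = 7.3333 → 7.3.
germane load = total − intrinsic − extraneous
             = 10.4 − 7.3 − 1.4 = 1.7.

1.7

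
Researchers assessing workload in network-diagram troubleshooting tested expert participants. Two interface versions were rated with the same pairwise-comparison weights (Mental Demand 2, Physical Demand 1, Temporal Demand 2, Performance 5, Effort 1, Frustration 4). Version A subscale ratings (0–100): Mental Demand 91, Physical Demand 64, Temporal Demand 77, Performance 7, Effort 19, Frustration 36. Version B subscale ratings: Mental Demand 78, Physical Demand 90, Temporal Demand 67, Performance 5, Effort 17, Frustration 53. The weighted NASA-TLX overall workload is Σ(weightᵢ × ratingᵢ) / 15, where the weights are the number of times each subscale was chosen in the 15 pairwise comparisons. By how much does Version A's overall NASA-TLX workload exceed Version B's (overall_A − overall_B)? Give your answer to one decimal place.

-2.4

Version A weighted sum = 2·91 + 1·64 + 2·77 + 5·7 + 1·19 + 4·36 = 182 + 64 + 154 + 35 + 19 + 144 = 598; overall_A = 598/15 = 39.8667.
Version B weighted sum = 2·78 + 1·90 + 2·67 + 5·5 + 1·17 + 4·53 = 156 + 90 + 134 + 25 + 17 + 212 = 634; overall_B = 634/15 = 42.2667.
Difference = 39.8667 − 42.2667 = -2.4000 ≈ -2.4.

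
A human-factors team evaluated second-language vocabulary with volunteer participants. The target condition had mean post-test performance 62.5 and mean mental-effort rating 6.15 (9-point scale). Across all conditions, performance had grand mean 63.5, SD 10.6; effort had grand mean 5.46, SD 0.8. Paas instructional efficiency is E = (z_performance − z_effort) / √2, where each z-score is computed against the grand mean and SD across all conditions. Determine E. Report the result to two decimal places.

-0.68

z_performance = (62.5 − 63.5) / 10.6 = -1.0000 / 10.6 = -0.0943.
z_effort = (6.15 − 5.46) / 0.8 = 0.6900 / 0.8 = 0.8625.
z_P − z_E = -0.0943 − 0.8625 = -0.9568.
E = -0.9568 / √2 = -0.9568 / 1.41421 = -0.6766 ≈ -0.68.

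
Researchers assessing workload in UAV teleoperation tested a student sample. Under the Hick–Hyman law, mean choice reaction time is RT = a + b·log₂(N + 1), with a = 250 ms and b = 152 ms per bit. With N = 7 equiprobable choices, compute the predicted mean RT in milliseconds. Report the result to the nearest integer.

706

log₂(7 + 1) = log₂(8) = 3.0000.
RT = 250 + 152 × 3.0000 = 250 + 456.0000 = 706.0000 ms.
≈ 706 ms.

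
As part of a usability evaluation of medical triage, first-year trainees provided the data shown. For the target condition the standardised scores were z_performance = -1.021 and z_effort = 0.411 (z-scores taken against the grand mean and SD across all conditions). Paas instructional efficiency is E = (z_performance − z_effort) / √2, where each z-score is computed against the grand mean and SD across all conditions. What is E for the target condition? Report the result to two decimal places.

z_P − z_E = -1.021 − 0.411 = -1.4320.
E = -1.4320 / √2 = -1.4320 / 1.41421 = -1.0126 ≈ -1.01.

-1.01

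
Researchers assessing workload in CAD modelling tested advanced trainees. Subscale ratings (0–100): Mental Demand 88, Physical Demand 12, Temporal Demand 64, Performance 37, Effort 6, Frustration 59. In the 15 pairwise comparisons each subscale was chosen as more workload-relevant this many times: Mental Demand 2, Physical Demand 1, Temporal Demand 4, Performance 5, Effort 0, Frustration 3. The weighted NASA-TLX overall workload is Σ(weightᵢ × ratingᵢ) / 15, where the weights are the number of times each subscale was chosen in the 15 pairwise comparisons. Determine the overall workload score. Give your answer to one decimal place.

The tallies are the weights (they sum to 15).
Weighted sum = 2·88 + 1·12 + 4·64 + 5·37 + 0·6 + 3·59
            = 176 + 12 + 256 + 185 + 0 + 177 = 806.
Overall workload = 806 / 15 = 53.7333 ≈ 53.7.

53.7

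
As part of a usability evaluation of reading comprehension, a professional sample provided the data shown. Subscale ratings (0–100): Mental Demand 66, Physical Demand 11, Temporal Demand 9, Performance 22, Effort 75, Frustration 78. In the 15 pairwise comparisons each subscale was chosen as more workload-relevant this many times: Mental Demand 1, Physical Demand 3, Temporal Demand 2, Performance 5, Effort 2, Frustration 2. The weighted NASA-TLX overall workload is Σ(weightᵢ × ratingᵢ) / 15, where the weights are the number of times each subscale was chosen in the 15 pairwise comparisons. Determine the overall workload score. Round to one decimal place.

35.5

The tallies are the weights (they sum to 15).
Weighted sum = 1·66 + 3·11 + 2·9 + 5·22 + 2·75 + 2·78
            = 66 + 33 + 18 + 110 + 150 + 156 = 533.
Overall workload = 533 / 15 = 35.5333 ≈ 35.5.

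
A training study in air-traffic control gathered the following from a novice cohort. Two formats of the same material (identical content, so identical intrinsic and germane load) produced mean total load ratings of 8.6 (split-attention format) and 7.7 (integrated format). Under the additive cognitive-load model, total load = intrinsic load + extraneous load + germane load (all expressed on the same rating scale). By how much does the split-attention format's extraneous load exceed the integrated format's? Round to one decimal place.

Intrinsic and germane load are equal across formats, so the difference in total load equals the difference in extraneous load.
Extraneous-load difference = 8.6 − 7.7 = 0.9.

0.9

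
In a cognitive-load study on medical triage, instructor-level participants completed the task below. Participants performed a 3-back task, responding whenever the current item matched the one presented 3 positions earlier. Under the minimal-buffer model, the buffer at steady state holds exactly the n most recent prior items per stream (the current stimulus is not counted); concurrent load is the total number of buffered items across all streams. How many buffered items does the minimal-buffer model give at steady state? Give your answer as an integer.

The buffer holds the 3 most recent prior items.
Steady-state concurrent load = 3 items.

3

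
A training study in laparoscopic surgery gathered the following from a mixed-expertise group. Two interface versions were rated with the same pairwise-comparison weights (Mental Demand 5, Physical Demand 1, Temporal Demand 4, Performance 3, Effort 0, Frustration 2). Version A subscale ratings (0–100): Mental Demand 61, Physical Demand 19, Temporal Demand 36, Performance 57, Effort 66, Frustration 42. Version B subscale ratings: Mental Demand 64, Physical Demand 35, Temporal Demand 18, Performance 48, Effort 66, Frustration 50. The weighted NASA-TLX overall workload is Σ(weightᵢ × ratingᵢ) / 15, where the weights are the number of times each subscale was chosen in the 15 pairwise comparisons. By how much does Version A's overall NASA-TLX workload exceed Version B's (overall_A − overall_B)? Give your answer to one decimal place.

Version A weighted sum = 5·61 + 1·19 + 4·36 + 3·57 + 0·66 + 2·42 = 305 + 19 + 144 + 171 + 0 + 84 = 723; overall_A = 723/15 = 48.2000.
Version B weighted sum = 5·64 + 1·35 + 4·18 + 3·48 + 0·66 + 2·50 = 320 + 35 + 72 + 144 + 0 + 100 = 671; overall_B = 671/15 = 44.7333.
Difference = 48.2000 − 44.7333 = 3.4667 ≈ 3.5.

3.5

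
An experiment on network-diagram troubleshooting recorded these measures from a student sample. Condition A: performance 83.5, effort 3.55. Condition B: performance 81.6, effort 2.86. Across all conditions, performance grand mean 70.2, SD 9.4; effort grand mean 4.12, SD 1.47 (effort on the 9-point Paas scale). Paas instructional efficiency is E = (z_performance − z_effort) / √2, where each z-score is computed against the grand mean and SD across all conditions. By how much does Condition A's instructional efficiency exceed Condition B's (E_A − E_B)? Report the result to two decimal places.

-0.19

Condition A: z_P = (83.5 − 70.2)/9.4 = 1.4149; z_E = (3.55 − 4.12)/1.47 = -0.3878; E_A = (1.4149 − (-0.3878))/√2 = 1.2747.
Condition B: z_P = (81.6 − 70.2)/9.4 = 1.2128; z_E = (2.86 − 4.12)/1.47 = -0.8571; E_B = (1.2128 − (-0.8571))/√2 = 1.4636.
E_A − E_B = 1.2747 − 1.4636 = -0.1889 ≈ -0.19.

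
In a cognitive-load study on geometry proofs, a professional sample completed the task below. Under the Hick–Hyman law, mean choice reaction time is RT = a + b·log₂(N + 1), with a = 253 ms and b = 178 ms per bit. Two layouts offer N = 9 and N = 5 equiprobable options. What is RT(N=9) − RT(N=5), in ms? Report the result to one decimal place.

RT(9) = 253 + 178·log₂(10) = 253 + 178·3.3219 = 844.2982 ms.
RT(5) = 253 + 178·log₂(6) = 253 + 178·2.5850 = 713.1300 ms.
Difference = 844.2982 − 713.1300 = 131.1682 ≈ 131.2 ms.

131.2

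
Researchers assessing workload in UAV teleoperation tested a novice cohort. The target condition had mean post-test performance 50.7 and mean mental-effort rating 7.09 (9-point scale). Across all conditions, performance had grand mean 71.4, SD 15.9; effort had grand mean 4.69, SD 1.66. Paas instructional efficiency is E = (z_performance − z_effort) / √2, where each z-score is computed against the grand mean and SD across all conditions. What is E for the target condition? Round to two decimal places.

z_performance = (50.7 − 71.4) / 15.9 = -20.7000 / 15.9 = -1.3019.
z_effort = (7.09 − 4.69) / 1.66 = 2.4000 / 1.66 = 1.4458.
z_P − z_E = -1.3019 − 1.4458 = -2.7477.
E = -2.7477 / √2 = -2.7477 / 1.41421 = -1.9429 ≈ -1.94.

-1.94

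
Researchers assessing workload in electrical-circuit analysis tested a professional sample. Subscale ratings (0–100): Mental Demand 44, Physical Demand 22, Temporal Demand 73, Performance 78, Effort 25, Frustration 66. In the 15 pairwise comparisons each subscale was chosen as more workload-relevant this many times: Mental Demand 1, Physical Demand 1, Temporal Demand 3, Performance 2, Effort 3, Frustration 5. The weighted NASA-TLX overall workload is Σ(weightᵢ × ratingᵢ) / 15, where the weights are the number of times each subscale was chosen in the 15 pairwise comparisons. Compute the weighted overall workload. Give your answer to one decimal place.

56.4

The tallies are the weights (they sum to 15).
Weighted sum = 1·44 + 1·22 + 3·73 + 2·78 + 3·25 + 5·66
            = 44 + 22 + 219 + 156 + 75 + 330 = 846.
Overall workload = 846 / 15 = 56.4000 ≈ 56.4.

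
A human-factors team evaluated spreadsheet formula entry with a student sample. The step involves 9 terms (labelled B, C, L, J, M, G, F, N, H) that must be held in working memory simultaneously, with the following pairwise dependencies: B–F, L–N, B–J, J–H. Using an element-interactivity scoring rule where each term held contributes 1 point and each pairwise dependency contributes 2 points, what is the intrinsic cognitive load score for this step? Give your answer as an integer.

Count of terms held simultaneously: 9.
Count of pairwise dependencies listed: 4.
Element contribution: 9 × 1 = 9.
Interaction contribution: 4 × 2 = 8.
Intrinsic load = 9 + 8 = 17.

17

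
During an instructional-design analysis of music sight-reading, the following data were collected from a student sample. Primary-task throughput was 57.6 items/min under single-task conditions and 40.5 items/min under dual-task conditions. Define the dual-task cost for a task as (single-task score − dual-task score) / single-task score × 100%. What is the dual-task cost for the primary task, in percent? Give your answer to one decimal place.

Cost = (57.6 − 40.5) / 57.6 × 100%
     = 17.1000 / 57.6 × 100% = 29.6875%.
≈ 29.7%.

29.7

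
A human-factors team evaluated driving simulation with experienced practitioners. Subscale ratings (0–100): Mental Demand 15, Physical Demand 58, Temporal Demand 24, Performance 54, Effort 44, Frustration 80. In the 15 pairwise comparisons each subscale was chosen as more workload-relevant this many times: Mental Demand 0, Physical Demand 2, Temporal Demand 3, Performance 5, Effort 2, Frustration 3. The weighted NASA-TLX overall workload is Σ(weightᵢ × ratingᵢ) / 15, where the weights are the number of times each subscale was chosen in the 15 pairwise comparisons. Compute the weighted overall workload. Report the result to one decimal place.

The tallies are the weights (they sum to 15).
Weighted sum = 0·15 + 2·58 + 3·24 + 5·54 + 2·44 + 3·80
            = 0 + 116 + 72 + 270 + 88 + 240 = 786.
Overall workload = 786 / 15 = 52.4000 ≈ 52.4.

52.4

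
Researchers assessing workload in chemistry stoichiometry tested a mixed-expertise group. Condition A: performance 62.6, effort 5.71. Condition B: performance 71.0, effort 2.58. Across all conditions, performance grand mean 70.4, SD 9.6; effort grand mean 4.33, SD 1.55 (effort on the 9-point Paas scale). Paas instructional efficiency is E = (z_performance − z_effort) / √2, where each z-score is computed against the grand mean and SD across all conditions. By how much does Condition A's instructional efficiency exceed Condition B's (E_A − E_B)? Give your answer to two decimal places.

-2.05

Condition A: z_P = (62.6 − 70.4)/9.6 = -0.8125; z_E = (5.71 − 4.33)/1.55 = 0.8903; E_A = (-0.8125 − 0.8903)/√2 = -1.2041.
Condition B: z_P = (71.0 − 70.4)/9.6 = 0.0625; z_E = (2.58 − 4.33)/1.55 = -1.1290; E_B = (0.0625 − (-1.1290))/√2 = 0.8425.
E_A − E_B = -1.2041 − 0.8425 = -2.0466 ≈ -2.05.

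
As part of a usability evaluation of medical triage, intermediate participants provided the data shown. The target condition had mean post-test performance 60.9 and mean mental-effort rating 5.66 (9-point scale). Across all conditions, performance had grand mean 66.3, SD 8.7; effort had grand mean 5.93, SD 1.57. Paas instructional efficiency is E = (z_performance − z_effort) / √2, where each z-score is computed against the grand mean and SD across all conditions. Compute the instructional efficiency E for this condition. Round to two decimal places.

z_performance = (60.9 − 66.3) / 8.7 = -5.4000 / 8.7 = -0.6207.
z_effort = (5.66 − 5.93) / 1.57 = -0.2700 / 1.57 = -0.1720.
z_P − z_E = -0.6207 − (-0.1720) = -0.4487.
E = -0.4487 / √2 = -0.4487 / 1.41421 = -0.3173 ≈ -0.32.

-0.32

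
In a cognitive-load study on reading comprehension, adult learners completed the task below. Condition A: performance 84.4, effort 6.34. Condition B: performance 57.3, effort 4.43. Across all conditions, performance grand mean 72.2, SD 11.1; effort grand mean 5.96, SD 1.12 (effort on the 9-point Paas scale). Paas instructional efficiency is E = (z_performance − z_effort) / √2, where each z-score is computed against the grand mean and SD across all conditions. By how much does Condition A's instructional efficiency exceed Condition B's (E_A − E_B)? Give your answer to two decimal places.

Condition A: z_P = (84.4 − 72.2)/11.1 = 1.0991; z_E = (6.34 − 5.96)/1.12 = 0.3393; E_A = (1.0991 − 0.3393)/√2 = 0.5373.
Condition B: z_P = (57.3 − 72.2)/11.1 = -1.3423; z_E = (4.43 − 5.96)/1.12 = -1.3661; E_B = (-1.3423 − (-1.3661))/√2 = 0.0168.
E_A − E_B = 0.5373 − 0.0168 = 0.5205 ≈ 0.52.

0.52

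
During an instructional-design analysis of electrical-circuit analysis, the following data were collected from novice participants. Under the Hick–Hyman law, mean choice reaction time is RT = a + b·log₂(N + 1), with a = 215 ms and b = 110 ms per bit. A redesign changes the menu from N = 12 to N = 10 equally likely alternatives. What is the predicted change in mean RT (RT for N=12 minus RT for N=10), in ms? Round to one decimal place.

RT(12) = 215 + 110·log₂(13) = 215 + 110·3.7004 = 622.0440 ms.
RT(10) = 215 + 110·log₂(11) = 215 + 110·3.4594 = 595.5340 ms.
Difference = 622.0440 − 595.5340 = 26.5100 ≈ 26.5 ms.

26.5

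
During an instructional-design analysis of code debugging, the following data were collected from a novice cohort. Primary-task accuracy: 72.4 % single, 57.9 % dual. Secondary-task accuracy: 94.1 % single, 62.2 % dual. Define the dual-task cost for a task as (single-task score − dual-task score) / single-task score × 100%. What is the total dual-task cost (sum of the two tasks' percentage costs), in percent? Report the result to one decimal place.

Primary cost = (72.4 − 57.9) / 72.4 × 100% = 20.0276%.
Secondary cost = (94.1 − 62.2) / 94.1 × 100% = 33.9001%.
Total = 20.0276% + 33.9001% = 53.9277% ≈ 53.9%.

53.9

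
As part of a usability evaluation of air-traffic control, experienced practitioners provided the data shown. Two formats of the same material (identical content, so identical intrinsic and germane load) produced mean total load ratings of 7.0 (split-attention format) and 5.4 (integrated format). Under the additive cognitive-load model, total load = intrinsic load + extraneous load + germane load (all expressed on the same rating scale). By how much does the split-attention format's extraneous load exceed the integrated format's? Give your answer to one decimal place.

Intrinsic and germane load are equal across formats, so the difference in total load equals the difference in extraneous load.
Extraneous-load difference = 7.0 − 5.4 = 1.6.

1.6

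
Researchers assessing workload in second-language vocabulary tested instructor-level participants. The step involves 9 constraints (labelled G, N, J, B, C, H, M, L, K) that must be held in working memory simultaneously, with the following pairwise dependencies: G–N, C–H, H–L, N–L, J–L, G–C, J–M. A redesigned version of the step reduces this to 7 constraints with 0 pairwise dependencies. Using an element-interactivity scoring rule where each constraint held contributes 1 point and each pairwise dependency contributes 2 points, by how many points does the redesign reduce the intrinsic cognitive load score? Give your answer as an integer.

Original: 9 × 1 + 7 × 2 = 9 + 14 = 23.
Redesigned: 7 × 1 + 0 × 2 = 7 + 0 = 7.
Reduction = 23 − 7 = 16.

16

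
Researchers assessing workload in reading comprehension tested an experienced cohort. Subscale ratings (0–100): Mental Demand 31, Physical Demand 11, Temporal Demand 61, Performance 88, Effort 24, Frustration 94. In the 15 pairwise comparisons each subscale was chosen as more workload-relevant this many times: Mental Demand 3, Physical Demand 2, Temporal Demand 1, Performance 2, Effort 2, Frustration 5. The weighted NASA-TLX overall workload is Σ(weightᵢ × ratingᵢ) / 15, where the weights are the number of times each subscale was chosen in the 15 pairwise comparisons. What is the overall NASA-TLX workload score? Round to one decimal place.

The tallies are the weights (they sum to 15).
Weighted sum = 3·31 + 2·11 + 1·61 + 2·88 + 2·24 + 5·94
            = 93 + 22 + 61 + 176 + 48 + 470 = 870.
Overall workload = 870 / 15 = 58.0000 ≈ 58.0.

58.0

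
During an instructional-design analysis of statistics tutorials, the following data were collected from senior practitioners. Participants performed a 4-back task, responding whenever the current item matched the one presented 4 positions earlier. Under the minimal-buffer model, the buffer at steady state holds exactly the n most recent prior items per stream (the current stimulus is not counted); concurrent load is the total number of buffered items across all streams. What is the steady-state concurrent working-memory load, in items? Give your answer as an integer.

4

The buffer holds the 4 most recent prior items.
Steady-state concurrent load = 4 items.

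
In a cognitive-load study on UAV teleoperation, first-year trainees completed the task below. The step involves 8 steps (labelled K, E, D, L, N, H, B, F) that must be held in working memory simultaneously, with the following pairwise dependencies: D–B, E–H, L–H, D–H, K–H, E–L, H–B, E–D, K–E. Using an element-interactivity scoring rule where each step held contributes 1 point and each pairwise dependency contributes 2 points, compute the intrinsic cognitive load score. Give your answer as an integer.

26

Count of steps held simultaneously: 8.
Count of pairwise dependencies listed: 9.
Element contribution: 8 × 1 = 8.
Interaction contribution: 9 × 2 = 18.
Intrinsic load = 8 + 18 = 26.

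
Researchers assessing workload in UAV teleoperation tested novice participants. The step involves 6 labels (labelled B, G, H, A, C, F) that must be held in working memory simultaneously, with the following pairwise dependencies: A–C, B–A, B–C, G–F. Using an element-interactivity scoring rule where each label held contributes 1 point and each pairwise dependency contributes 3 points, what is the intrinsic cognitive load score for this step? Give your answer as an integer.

18

Count of labels held simultaneously: 6.
Count of pairwise dependencies listed: 4.
Element contribution: 6 × 1 = 6.
Interaction contribution: 4 × 3 = 12.
Intrinsic load = 6 + 12 = 18.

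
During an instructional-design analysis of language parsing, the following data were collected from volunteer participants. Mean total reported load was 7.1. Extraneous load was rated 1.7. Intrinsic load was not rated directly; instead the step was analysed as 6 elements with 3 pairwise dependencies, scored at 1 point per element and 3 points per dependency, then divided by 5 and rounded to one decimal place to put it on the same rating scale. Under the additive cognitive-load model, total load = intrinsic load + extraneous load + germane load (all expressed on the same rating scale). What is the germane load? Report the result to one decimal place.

2.4

Intrinsic (element-interactivity): (6 × 1 + 3 × 3) / 5 = 15 / 5 = 3.0000 → 3.0.
germane load = total − intrinsic − extraneous
             = 7.1 − 3.0 − 1.7 = 2.4.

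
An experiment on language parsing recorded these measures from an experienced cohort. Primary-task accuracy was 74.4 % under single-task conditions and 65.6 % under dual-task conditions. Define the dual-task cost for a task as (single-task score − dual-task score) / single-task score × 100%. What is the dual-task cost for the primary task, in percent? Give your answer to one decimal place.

Cost = (74.4 − 65.6) / 74.4 × 100%
     = 8.8000 / 74.4 × 100% = 11.8280%.
≈ 11.8%.

11.8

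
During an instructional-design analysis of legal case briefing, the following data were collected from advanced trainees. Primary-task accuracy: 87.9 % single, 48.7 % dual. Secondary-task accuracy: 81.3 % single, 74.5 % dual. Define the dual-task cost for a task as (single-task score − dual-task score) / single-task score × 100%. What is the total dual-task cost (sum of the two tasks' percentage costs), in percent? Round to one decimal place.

Primary cost = (87.9 − 48.7) / 87.9 × 100% = 44.5961%.
Secondary cost = (81.3 − 74.5) / 81.3 × 100% = 8.3641%.
Total = 44.5961% + 8.3641% = 52.9602% ≈ 53.0%.

53.0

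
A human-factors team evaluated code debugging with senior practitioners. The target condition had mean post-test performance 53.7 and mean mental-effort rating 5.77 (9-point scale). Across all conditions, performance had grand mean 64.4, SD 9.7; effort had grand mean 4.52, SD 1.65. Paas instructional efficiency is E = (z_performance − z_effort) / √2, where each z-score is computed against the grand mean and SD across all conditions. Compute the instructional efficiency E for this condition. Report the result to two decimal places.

z_performance = (53.7 − 64.4) / 9.7 = -10.7000 / 9.7 = -1.1031.
z_effort = (5.77 − 4.52) / 1.65 = 1.2500 / 1.65 = 0.7576.
z_P − z_E = -1.1031 − 0.7576 = -1.8607.
E = -1.8607 / √2 = -1.8607 / 1.41421 = -1.3157 ≈ -1.32.

-1.32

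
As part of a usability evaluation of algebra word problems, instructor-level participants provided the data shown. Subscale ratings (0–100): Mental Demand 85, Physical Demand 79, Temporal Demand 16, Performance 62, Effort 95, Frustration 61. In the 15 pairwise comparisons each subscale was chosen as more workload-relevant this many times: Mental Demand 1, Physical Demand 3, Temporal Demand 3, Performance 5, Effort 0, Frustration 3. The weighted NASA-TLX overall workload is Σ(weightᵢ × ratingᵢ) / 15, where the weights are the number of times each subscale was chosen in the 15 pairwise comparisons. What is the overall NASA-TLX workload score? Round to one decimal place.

The tallies are the weights (they sum to 15).
Weighted sum = 1·85 + 3·79 + 3·16 + 5·62 + 0·95 + 3·61
            = 85 + 237 + 48 + 310 + 0 + 183 = 863.
Overall workload = 863 / 15 = 57.5333 ≈ 57.5.

57.5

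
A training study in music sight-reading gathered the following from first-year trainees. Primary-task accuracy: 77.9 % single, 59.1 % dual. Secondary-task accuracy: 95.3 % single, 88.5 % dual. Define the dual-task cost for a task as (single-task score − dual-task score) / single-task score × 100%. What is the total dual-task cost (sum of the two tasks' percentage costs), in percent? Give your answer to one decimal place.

Primary cost = (77.9 − 59.1) / 77.9 × 100% = 24.1335%.
Secondary cost = (95.3 − 88.5) / 95.3 × 100% = 7.1354%.
Total = 24.1335% + 7.1354% = 31.2689% ≈ 31.3%.

31.3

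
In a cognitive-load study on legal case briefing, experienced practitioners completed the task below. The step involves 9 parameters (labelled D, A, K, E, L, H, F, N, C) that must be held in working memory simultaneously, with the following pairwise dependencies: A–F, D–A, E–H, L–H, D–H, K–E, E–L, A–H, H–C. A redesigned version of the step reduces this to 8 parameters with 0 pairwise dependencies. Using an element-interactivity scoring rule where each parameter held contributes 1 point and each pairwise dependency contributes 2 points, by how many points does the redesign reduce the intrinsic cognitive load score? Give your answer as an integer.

19

Original: 9 × 1 + 9 × 2 = 9 + 18 = 27.
Redesigned: 8 × 1 + 0 × 2 = 8 + 0 = 8.
Reduction = 27 − 8 = 19.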